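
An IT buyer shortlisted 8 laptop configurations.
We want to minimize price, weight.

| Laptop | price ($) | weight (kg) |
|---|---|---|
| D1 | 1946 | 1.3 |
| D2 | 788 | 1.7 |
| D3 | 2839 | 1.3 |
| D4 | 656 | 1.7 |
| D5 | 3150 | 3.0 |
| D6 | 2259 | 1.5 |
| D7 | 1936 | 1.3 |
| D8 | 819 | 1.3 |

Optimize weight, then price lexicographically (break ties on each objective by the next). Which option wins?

D8

First minimize weight: best is 1.3, kept {D1, D3, D7, D8}.
Then minimize price: best is 819, kept {D8}.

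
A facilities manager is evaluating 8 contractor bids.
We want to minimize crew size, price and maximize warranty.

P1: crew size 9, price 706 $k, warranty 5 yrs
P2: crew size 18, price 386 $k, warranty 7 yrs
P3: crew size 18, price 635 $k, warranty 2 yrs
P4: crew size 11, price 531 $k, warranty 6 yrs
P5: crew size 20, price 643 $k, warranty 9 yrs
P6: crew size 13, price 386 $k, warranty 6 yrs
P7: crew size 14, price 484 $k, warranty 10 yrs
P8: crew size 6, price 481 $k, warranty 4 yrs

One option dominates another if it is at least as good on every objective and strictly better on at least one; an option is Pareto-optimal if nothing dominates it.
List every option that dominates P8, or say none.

P1: worse on crew size (9 vs 6).
P2: worse on crew size (18 vs 6).
P3: worse on crew size (18 vs 6).
P4: worse on crew size (11 vs 6).
P5: worse on crew size (20 vs 6).
P6: worse on crew size (13 vs 6).
P7: worse on crew size (14 vs 6).
No option dominates P8.

none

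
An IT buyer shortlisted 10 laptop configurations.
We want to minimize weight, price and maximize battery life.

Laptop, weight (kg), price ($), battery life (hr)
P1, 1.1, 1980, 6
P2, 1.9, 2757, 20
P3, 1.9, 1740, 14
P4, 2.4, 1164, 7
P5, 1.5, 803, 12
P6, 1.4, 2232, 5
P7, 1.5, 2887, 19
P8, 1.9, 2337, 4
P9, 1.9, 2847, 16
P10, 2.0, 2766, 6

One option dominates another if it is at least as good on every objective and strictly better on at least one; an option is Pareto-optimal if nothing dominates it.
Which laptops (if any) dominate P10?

P1, P2, P3, P5

P1: weight 1.1≤2.0, price 1980≤2766, battery life 6≥6 — dominates P10.
P2: weight 1.9≤2.0, price 2757≤2766, battery life 20≥6 — dominates P10.
P3: weight 1.9≤2.0, price 1740≤2766, battery life 14≥6 — dominates P10.
P5: weight 1.5≤2.0, price 803≤2766, battery life 12≥6 — dominates P10.
Others (P4, P6, P7, P8, P9) are each worse than P10 on at least one objective.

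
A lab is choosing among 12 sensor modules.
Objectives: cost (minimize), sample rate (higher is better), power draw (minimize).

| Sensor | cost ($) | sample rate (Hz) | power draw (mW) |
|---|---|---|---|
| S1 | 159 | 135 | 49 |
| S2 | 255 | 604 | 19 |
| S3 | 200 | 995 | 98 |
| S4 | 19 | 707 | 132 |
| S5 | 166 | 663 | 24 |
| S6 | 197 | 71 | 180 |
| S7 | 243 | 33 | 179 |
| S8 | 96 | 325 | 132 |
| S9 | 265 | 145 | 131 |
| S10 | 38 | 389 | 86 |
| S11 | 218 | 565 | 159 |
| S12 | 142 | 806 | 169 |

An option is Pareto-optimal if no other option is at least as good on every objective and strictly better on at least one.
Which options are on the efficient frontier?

S1: not dominated.
S2: not dominated (best power draw).
S3: not dominated (best sample rate).
S4: not dominated (best cost).
S5: not dominated.
S6: dominated by S1 (cost 159≤197, sample rate 135≥71, power draw 49≤180).
S7: dominated by S1 (cost 159≤243, sample rate 135≥33, power draw 49≤179).
S8: dominated by S4 (cost 19≤96, sample rate 707≥325, power draw 132≤132).
S9: dominated by S2 (cost 255≤265, sample rate 604≥145, power draw 19≤131).
S10: not dominated.
S11: dominated by S3 (cost 200≤218, sample rate 995≥565, power draw 98≤159).
S12: not dominated.

S1, S2, S3, S4, S5, S10, S12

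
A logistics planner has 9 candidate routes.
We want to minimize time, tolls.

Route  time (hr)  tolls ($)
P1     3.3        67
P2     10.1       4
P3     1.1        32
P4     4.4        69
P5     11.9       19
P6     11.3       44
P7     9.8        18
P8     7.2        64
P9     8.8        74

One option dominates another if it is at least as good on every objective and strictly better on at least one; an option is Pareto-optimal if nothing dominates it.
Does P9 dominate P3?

P9 vs P3: P9 is worse on time (8.8 vs 1.1), so it does not dominate P3.

No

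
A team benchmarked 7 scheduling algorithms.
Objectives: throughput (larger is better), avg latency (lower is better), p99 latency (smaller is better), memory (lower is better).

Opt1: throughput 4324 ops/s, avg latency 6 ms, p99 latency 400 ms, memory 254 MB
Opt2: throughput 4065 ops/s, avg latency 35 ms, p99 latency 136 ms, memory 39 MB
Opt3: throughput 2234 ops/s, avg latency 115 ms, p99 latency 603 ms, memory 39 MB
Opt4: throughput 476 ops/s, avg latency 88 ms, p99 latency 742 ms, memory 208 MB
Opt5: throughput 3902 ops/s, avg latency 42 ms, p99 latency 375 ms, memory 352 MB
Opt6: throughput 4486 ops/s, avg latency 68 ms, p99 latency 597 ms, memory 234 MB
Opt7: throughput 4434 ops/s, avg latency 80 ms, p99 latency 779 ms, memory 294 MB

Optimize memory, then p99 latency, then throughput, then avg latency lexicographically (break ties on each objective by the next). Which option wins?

Opt2

First minimize memory: best is 39, kept {Opt2, Opt3}.
Then minimize p99 latency: best is 136, kept {Opt2}.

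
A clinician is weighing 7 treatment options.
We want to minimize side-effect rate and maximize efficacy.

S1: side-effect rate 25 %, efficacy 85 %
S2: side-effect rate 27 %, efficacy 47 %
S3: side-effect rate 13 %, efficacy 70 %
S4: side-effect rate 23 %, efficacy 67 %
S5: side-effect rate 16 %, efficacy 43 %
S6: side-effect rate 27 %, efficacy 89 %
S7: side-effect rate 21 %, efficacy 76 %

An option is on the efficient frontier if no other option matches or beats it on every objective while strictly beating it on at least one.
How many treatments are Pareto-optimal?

4

S1: not dominated.
S2: dominated by S1 (side-effect rate 25≤27, efficacy 85≥47).
S3: not dominated (best side-effect rate).
S4: dominated by S3 (side-effect rate 13≤23, efficacy 70≥67).
S5: dominated by S3 (side-effect rate 13≤16, efficacy 70≥43).
S6: not dominated (best efficacy).
S7: not dominated.
Pareto-optimal: S1, S3, S6, S7 → 4.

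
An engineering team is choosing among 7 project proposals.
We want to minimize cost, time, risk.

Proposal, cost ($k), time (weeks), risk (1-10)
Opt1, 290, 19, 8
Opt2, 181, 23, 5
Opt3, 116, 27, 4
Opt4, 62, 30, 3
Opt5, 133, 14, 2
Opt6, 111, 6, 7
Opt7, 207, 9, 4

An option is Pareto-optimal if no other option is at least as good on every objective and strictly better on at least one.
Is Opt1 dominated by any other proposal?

Yes

Opt5 vs Opt1: cost 133≤290, time 14≤19, risk 2≤8 — Opt5 is at least as good on every objective and strictly better on at least one, so Opt5 dominates Opt1.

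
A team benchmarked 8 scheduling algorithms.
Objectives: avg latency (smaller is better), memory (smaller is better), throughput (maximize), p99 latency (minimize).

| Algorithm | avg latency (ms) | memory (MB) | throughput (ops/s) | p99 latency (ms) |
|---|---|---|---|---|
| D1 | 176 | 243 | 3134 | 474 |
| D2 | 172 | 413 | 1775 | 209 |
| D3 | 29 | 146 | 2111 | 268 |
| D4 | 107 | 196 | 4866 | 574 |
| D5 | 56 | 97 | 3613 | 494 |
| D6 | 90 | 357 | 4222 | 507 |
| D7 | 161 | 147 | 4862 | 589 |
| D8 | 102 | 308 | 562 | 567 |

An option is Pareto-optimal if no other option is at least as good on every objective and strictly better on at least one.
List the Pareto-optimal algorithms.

D1: not dominated.
D2: not dominated (best p99 latency).
D3: not dominated (best avg latency).
D4: not dominated (best throughput).
D5: not dominated (best memory).
D6: not dominated.
D7: not dominated.
D8: dominated by D3 (avg latency 29≤102, memory 146≤308, throughput 2111≥562, p99 latency 268≤567).

D1, D2, D3, D4, D5, D6, D7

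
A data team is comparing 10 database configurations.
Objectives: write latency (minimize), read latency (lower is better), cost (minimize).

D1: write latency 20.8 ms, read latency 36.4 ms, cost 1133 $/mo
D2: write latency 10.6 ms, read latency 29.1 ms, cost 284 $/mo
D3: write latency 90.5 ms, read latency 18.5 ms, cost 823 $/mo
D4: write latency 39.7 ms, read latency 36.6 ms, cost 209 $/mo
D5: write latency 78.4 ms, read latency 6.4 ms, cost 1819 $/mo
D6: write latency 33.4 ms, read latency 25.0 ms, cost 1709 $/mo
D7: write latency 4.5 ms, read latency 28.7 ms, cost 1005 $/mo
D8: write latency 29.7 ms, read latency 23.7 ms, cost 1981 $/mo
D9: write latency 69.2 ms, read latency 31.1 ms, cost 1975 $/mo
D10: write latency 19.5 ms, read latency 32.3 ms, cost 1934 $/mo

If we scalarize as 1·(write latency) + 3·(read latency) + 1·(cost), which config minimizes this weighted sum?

D1: 1·20.8 + 3·36.4 + 1·1133 = 1263.0
D2: 1·10.6 + 3·29.1 + 1·284 = 381.9
D3: 1·90.5 + 3·18.5 + 1·823 = 969.0
D4: 1·39.7 + 3·36.6 + 1·209 = 358.5
D5: 1·78.4 + 3·6.4 + 1·1819 = 1916.6
D6: 1·33.4 + 3·25.0 + 1·1709 = 1817.4
D7: 1·4.5 + 3·28.7 + 1·1005 = 1095.6
D8: 1·29.7 + 3·23.7 + 1·1981 = 2081.8
D9: 1·69.2 + 3·31.1 + 1·1975 = 2137.5
D10: 1·19.5 + 3·32.3 + 1·1934 = 2050.4
Lowest: D4 at 358.5.

D4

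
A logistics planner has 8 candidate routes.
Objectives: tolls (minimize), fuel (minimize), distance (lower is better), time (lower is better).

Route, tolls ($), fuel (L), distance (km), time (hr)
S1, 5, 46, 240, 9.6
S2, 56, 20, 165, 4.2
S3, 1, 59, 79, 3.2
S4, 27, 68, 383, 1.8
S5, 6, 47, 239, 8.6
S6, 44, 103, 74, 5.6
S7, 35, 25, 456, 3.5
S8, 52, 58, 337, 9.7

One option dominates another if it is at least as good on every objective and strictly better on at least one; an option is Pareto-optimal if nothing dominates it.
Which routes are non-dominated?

S1: not dominated.
S2: not dominated (best fuel).
S3: not dominated (best tolls).
S4: not dominated (best time).
S5: not dominated.
S6: not dominated (best distance).
S7: not dominated.
S8: dominated by S1 (tolls 5≤52, fuel 46≤58, distance 240≤337, time 9.6≤9.7).

S1, S2, S3, S4, S5, S6, S7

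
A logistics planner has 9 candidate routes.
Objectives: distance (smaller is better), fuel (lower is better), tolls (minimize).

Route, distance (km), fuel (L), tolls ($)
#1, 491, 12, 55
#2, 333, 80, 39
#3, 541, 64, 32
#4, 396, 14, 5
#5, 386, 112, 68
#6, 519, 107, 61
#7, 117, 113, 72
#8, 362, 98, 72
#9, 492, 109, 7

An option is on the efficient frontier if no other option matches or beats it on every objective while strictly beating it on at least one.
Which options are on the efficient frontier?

#1, #2, #4, #7

#1: not dominated (best fuel).
#2: not dominated.
#3: dominated by #4 (distance 396≤541, fuel 14≤64, tolls 5≤32).
#4: not dominated (best tolls).
#5: dominated by #2 (distance 333≤386, fuel 80≤112, tolls 39≤68).
#6: dominated by #1 (distance 491≤519, fuel 12≤107, tolls 55≤61).
#7: not dominated (best distance).
#8: dominated by #2 (distance 333≤362, fuel 80≤98, tolls 39≤72).
#9: dominated by #4 (distance 396≤492, fuel 14≤109, tolls 5≤7).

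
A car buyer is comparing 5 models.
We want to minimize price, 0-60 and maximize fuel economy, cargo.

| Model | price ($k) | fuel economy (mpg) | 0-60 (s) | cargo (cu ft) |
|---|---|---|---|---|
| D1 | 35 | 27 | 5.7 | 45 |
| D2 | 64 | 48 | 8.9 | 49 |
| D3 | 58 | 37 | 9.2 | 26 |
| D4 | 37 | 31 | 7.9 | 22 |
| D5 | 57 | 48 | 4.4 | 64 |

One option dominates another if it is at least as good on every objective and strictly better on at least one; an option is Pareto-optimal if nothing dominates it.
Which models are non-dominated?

D1: not dominated (best price).
D2: dominated by D5 (price 57≤64, fuel economy 48≥48, 0-60 4.4≤8.9, cargo 64≥49).
D3: dominated by D5 (price 57≤58, fuel economy 48≥37, 0-60 4.4≤9.2, cargo 64≥26).
D4: not dominated.
D5: not dominated (best 0-60).

D1, D4, D5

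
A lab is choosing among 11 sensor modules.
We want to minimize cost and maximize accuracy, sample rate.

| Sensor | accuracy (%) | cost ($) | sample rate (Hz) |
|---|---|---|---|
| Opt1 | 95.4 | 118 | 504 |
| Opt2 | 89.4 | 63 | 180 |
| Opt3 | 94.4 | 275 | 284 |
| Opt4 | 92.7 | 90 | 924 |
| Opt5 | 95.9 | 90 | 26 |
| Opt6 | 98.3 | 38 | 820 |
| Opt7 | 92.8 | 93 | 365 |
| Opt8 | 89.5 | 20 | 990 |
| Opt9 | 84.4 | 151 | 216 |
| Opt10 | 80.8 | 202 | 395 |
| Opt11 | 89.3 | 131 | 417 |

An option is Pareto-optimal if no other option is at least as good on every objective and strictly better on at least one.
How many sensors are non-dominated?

Opt1: dominated by Opt6 (accuracy 98.3≥95.4, cost 38≤118, sample rate 820≥504).
Opt2: dominated by Opt6 (accuracy 98.3≥89.4, cost 38≤63, sample rate 820≥180).
Opt3: dominated by Opt1 (accuracy 95.4≥94.4, cost 118≤275, sample rate 504≥284).
Opt4: not dominated.
Opt5: dominated by Opt6 (accuracy 98.3≥95.9, cost 38≤90, sample rate 820≥26).
Opt6: not dominated (best accuracy).
Opt7: dominated by Opt6 (accuracy 98.3≥92.8, cost 38≤93, sample rate 820≥365).
Opt8: not dominated (best cost).
Opt9: dominated by Opt1 (accuracy 95.4≥84.4, cost 118≤151, sample rate 504≥216).
Opt10: dominated by Opt1 (accuracy 95.4≥80.8, cost 118≤202, sample rate 504≥395).
Opt11: dominated by Opt1 (accuracy 95.4≥89.3, cost 118≤131, sample rate 504≥417).
Pareto-optimal: Opt4, Opt6, Opt8 → 3.

3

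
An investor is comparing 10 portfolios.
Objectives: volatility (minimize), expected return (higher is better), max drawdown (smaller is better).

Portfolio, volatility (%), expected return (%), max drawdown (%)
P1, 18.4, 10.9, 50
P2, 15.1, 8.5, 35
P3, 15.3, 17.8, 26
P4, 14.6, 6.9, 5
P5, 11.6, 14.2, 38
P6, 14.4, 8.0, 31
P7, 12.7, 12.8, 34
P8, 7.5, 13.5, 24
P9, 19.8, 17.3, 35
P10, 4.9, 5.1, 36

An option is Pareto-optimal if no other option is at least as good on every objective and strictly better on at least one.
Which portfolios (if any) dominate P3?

P1: worse on volatility (18.4 vs 15.3).
P2: worse on expected return (8.5 vs 17.8).
P4: worse on expected return (6.9 vs 17.8).
P5: worse on expected return (14.2 vs 17.8).
P6: worse on expected return (8.0 vs 17.8).
P7: worse on expected return (12.8 vs 17.8).
P8: worse on expected return (13.5 vs 17.8).
P9: worse on volatility (19.8 vs 15.3).
P10: worse on expected return (5.1 vs 17.8).
No option dominates P3.

none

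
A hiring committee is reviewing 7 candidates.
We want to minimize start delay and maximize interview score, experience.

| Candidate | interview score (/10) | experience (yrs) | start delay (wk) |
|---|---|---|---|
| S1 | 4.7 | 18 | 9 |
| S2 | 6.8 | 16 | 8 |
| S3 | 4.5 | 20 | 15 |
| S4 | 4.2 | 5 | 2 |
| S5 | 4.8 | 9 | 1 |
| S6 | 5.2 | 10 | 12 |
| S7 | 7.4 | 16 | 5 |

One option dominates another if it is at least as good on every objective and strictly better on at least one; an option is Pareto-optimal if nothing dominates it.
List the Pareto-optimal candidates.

S1, S3, S5, S7

S1: not dominated.
S2: dominated by S7 (interview score 7.4≥6.8, experience 16≥16, start delay 5≤8).
S3: not dominated (best experience).
S4: dominated by S5 (interview score 4.8≥4.2, experience 9≥5, start delay 1≤2).
S5: not dominated (best start delay).
S6: dominated by S2 (interview score 6.8≥5.2, experience 16≥10, start delay 8≤12).
S7: not dominated (best interview score).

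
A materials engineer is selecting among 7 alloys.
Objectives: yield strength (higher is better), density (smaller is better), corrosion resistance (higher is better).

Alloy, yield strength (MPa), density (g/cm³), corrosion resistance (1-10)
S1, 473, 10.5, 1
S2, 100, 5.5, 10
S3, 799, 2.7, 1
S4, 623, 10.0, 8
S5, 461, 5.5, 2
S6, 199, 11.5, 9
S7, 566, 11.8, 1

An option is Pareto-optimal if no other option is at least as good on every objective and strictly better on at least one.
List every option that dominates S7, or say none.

S3: yield strength 799≥566, density 2.7≤11.8, corrosion resistance 1≥1 — dominates S7.
S4: yield strength 623≥566, density 10.0≤11.8, corrosion resistance 8≥1 — dominates S7.
Others (S1, S2, S5, S6) are each worse than S7 on at least one objective.

S3, S4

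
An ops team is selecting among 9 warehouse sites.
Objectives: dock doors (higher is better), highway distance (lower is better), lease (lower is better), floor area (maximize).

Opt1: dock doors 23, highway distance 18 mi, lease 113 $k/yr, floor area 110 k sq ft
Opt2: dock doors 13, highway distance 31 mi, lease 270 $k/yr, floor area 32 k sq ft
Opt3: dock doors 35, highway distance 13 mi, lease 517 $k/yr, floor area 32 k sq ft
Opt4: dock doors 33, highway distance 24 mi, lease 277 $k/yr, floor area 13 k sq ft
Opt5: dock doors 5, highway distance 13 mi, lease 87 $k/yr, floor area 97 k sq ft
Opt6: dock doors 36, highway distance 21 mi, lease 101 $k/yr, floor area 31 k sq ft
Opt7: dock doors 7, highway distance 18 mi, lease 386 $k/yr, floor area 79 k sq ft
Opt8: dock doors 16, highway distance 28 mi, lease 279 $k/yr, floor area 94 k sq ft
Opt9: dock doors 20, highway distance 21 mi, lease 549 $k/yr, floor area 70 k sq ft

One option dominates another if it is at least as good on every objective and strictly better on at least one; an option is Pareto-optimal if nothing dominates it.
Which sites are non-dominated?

Opt1: not dominated (best floor area).
Opt2: dominated by Opt1 (dock doors 23≥13, highway distance 18≤31, lease 113≤270, floor area 110≥32).
Opt3: not dominated.
Opt4: dominated by Opt6 (dock doors 36≥33, highway distance 21≤24, lease 101≤277, floor area 31≥13).
Opt5: not dominated (best lease).
Opt6: not dominated (best dock doors).
Opt7: dominated by Opt1 (dock doors 23≥7, highway distance 18≤18, lease 113≤386, floor area 110≥79).
Opt8: dominated by Opt1 (dock doors 23≥16, highway distance 18≤28, lease 113≤279, floor area 110≥94).
Opt9: dominated by Opt1 (dock doors 23≥20, highway distance 18≤21, lease 113≤549, floor area 110≥70).

Opt1, Opt3, Opt5, Opt6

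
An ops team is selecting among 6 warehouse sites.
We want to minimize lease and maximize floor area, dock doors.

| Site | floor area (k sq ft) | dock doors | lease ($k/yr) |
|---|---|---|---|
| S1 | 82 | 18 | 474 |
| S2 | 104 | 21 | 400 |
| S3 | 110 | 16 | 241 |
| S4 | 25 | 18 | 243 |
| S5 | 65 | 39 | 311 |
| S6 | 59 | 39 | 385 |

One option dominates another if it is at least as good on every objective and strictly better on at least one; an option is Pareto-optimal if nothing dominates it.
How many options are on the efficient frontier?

4

S1: dominated by S2 (floor area 104≥82, dock doors 21≥18, lease 400≤474).
S2: not dominated.
S3: not dominated (best floor area).
S4: not dominated.
S5: not dominated.
S6: dominated by S5 (floor area 65≥59, dock doors 39≥39, lease 311≤385).
Pareto-optimal: S2, S3, S4, S5 → 4.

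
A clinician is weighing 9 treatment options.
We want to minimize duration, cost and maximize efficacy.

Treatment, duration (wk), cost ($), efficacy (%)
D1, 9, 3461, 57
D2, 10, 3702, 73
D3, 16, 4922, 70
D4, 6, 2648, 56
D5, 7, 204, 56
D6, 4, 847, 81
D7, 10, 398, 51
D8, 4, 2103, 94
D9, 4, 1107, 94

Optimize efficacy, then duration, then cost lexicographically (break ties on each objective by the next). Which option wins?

First maximize efficacy: best is 94, kept {D8, D9}.
Then minimize duration: best is 4, kept {D8, D9}.
Then minimize cost: best is 1107, kept {D9}.

D9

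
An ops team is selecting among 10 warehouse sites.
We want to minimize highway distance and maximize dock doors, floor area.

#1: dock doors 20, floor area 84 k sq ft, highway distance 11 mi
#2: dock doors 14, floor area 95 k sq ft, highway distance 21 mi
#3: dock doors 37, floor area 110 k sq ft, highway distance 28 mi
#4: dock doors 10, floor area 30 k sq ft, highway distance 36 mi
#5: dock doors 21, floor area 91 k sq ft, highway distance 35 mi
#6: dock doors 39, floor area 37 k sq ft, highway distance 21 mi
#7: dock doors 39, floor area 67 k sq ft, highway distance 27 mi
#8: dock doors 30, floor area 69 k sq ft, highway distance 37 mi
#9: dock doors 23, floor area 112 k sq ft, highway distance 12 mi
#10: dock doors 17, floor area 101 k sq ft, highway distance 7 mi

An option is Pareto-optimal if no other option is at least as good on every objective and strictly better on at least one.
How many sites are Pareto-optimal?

#1: not dominated.
#2: dominated by #9 (dock doors 23≥14, floor area 112≥95, highway distance 12≤21).
#3: not dominated.
#4: dominated by #1 (dock doors 20≥10, floor area 84≥30, highway distance 11≤36).
#5: dominated by #3 (dock doors 37≥21, floor area 110≥91, highway distance 28≤35).
#6: not dominated.
#7: not dominated.
#8: dominated by #3 (dock doors 37≥30, floor area 110≥69, highway distance 28≤37).
#9: not dominated (best floor area).
#10: not dominated (best highway distance).
Pareto-optimal: #1, #3, #6, #7, #9, #10 → 6.

6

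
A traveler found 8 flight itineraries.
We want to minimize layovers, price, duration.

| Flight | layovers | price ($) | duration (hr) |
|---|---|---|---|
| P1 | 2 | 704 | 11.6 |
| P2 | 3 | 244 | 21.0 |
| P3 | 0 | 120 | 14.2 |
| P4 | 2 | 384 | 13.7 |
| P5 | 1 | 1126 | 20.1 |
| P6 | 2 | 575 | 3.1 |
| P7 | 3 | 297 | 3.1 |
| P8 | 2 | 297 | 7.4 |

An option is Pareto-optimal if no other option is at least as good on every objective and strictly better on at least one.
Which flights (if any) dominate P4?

P8

P8: layovers 2≤2, price 297≤384, duration 7.4≤13.7 — dominates P4.
Others (P1, P2, P3, P5, P6, P7) are each worse than P4 on at least one objective.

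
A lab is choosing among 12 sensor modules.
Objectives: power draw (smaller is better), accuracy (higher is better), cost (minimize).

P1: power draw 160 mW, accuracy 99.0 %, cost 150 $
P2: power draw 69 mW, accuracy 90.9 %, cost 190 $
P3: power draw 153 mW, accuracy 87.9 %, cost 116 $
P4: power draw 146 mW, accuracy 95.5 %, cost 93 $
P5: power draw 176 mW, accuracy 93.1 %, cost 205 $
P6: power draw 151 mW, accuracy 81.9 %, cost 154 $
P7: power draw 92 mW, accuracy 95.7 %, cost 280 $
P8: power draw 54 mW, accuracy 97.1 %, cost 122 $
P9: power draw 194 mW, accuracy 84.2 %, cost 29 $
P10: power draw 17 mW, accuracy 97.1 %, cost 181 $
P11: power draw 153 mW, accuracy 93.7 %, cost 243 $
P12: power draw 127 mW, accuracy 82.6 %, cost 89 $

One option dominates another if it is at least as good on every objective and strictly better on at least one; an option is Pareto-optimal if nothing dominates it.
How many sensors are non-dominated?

P1: not dominated (best accuracy).
P2: dominated by P8 (power draw 54≤69, accuracy 97.1≥90.9, cost 122≤190).
P3: dominated by P4 (power draw 146≤153, accuracy 95.5≥87.9, cost 93≤116).
P4: not dominated.
P5: dominated by P1 (power draw 160≤176, accuracy 99.0≥93.1, cost 150≤205).
P6: dominated by P4 (power draw 146≤151, accuracy 95.5≥81.9, cost 93≤154).
P7: dominated by P8 (power draw 54≤92, accuracy 97.1≥95.7, cost 122≤280).
P8: not dominated.
P9: not dominated (best cost).
P10: not dominated (best power draw).
P11: dominated by P4 (power draw 146≤153, accuracy 95.5≥93.7, cost 93≤243).
P12: not dominated.
Pareto-optimal: P1, P4, P8, P9, P10, P12 → 6.

6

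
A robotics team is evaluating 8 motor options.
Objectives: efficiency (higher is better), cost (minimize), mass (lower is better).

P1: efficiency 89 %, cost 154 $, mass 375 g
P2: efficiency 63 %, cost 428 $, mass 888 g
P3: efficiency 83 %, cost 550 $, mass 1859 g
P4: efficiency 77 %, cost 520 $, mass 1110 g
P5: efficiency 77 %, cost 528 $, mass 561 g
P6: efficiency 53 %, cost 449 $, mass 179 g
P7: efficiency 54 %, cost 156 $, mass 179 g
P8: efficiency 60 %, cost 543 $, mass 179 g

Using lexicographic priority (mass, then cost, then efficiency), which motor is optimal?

First minimize mass: best is 179, kept {P6, P7, P8}.
Then minimize cost: best is 156, kept {P7}.

P7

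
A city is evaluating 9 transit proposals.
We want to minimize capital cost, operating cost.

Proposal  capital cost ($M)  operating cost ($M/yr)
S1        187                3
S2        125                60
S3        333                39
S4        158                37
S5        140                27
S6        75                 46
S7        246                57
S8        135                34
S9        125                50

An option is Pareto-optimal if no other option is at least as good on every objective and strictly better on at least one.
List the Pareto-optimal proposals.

S1: not dominated (best operating cost).
S2: dominated by S6 (capital cost 75≤125, operating cost 46≤60).
S3: dominated by S1 (capital cost 187≤333, operating cost 3≤39).
S4: dominated by S5 (capital cost 140≤158, operating cost 27≤37).
S5: not dominated.
S6: not dominated (best capital cost).
S7: dominated by S1 (capital cost 187≤246, operating cost 3≤57).
S8: not dominated.
S9: dominated by S6 (capital cost 75≤125, operating cost 46≤50).

S1, S5, S6, S8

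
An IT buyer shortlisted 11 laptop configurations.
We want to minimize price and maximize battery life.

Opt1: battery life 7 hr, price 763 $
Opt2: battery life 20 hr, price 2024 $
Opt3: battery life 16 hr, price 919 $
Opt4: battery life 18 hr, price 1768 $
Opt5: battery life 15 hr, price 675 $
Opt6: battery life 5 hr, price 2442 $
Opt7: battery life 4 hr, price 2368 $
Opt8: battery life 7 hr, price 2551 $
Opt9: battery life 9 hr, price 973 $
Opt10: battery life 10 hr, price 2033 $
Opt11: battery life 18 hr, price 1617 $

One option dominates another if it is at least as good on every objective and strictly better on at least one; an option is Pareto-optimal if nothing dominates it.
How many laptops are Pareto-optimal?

4

Opt1: dominated by Opt5 (battery life 15≥7, price 675≤763).
Opt2: not dominated (best battery life).
Opt3: not dominated.
Opt4: dominated by Opt11 (battery life 18≥18, price 1617≤1768).
Opt5: not dominated (best price).
Opt6: dominated by Opt1 (battery life 7≥5, price 763≤2442).
Opt7: dominated by Opt1 (battery life 7≥4, price 763≤2368).
Opt8: dominated by Opt1 (battery life 7≥7, price 763≤2551).
Opt9: dominated by Opt3 (battery life 16≥9, price 919≤973).
Opt10: dominated by Opt2 (battery life 20≥10, price 2024≤2033).
Opt11: not dominated.
Pareto-optimal: Opt2, Opt3, Opt5, Opt11 → 4.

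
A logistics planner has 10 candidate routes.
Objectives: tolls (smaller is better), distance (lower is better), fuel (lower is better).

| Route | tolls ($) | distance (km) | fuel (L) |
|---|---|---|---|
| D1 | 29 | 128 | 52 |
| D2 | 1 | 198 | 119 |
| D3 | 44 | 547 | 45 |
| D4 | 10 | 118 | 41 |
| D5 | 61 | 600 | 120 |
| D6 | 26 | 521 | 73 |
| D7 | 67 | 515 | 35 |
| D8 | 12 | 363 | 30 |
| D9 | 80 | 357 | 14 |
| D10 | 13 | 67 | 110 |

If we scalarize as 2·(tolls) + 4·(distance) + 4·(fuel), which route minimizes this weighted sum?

D4

D1: 2·29 + 4·128 + 4·52 = 778
D2: 2·1 + 4·198 + 4·119 = 1270
D3: 2·44 + 4·547 + 4·45 = 2456
D4: 2·10 + 4·118 + 4·41 = 656
D5: 2·61 + 4·600 + 4·120 = 3002
D6: 2·26 + 4·521 + 4·73 = 2428
D7: 2·67 + 4·515 + 4·35 = 2334
D8: 2·12 + 4·363 + 4·30 = 1596
D9: 2·80 + 4·357 + 4·14 = 1644
D10: 2·13 + 4·67 + 4·110 = 734
Lowest: D4 at 656.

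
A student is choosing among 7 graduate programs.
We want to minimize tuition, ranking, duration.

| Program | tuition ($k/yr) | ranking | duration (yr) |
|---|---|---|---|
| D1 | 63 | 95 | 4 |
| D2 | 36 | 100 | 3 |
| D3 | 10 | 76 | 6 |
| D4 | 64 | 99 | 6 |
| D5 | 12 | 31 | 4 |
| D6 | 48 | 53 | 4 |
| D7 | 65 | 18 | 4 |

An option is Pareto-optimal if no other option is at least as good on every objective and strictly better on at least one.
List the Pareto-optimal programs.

D1: dominated by D5 (tuition 12≤63, ranking 31≤95, duration 4≤4).
D2: not dominated (best duration).
D3: not dominated (best tuition).
D4: dominated by D1 (tuition 63≤64, ranking 95≤99, duration 4≤6).
D5: not dominated.
D6: dominated by D5 (tuition 12≤48, ranking 31≤53, duration 4≤4).
D7: not dominated (best ranking).

D2, D3, D5, D7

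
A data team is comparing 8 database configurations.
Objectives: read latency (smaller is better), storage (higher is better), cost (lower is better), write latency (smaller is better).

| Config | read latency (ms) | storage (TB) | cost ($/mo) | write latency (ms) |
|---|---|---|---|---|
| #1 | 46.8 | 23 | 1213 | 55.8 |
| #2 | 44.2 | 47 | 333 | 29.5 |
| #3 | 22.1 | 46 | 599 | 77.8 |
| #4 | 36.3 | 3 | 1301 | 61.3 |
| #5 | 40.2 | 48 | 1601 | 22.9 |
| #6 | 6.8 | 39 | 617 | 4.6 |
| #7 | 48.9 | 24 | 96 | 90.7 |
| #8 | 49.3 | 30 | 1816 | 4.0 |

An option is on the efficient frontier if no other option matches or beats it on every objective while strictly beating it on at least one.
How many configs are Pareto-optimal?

6

#1: dominated by #2 (read latency 44.2≤46.8, storage 47≥23, cost 333≤1213, write latency 29.5≤55.8).
#2: not dominated.
#3: not dominated.
#4: dominated by #6 (read latency 6.8≤36.3, storage 39≥3, cost 617≤1301, write latency 4.6≤61.3).
#5: not dominated (best storage).
#6: not dominated (best read latency).
#7: not dominated (best cost).
#8: not dominated (best write latency).
Pareto-optimal: #2, #3, #5, #6, #7, #8 → 6.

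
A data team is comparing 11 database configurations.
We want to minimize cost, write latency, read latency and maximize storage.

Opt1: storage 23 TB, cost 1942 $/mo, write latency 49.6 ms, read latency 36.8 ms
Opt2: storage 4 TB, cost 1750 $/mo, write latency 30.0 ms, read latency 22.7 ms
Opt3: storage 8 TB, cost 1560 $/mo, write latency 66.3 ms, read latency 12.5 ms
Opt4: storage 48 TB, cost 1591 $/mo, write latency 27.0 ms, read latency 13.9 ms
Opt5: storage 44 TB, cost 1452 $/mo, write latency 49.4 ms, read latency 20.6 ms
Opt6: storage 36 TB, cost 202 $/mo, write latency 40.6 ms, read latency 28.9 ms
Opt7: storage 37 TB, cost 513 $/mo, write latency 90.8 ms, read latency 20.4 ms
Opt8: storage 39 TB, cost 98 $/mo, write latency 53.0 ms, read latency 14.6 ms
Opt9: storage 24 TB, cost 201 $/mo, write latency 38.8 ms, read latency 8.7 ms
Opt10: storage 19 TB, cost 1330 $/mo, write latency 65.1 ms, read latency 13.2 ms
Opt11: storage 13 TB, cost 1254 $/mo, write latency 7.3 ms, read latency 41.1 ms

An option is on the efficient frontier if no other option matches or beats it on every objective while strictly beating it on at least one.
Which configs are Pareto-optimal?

Opt4, Opt5, Opt6, Opt8, Opt9, Opt11

Opt1: dominated by Opt4 (storage 48≥23, cost 1591≤1942, write latency 27.0≤49.6, read latency 13.9≤36.8).
Opt2: dominated by Opt4 (storage 48≥4, cost 1591≤1750, write latency 27.0≤30.0, read latency 13.9≤22.7).
Opt3: dominated by Opt9 (storage 24≥8, cost 201≤1560, write latency 38.8≤66.3, read latency 8.7≤12.5).
Opt4: not dominated (best storage).
Opt5: not dominated.
Opt6: not dominated.
Opt7: dominated by Opt8 (storage 39≥37, cost 98≤513, write latency 53.0≤90.8, read latency 14.6≤20.4).
Opt8: not dominated (best cost).
Opt9: not dominated (best read latency).
Opt10: dominated by Opt9 (storage 24≥19, cost 201≤1330, write latency 38.8≤65.1, read latency 8.7≤13.2).
Opt11: not dominated (best write latency).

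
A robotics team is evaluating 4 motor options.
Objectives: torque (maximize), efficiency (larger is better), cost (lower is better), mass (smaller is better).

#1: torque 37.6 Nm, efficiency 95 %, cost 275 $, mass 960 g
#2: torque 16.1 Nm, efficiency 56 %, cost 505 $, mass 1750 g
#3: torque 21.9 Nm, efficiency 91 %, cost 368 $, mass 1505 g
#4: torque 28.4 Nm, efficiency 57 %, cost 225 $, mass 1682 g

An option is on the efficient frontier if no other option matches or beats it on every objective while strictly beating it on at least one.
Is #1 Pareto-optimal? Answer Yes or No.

Yes

#2: worse on torque (16.1 vs 37.6).
#3: worse on torque (21.9 vs 37.6).
#4: worse on torque (28.4 vs 37.6).
No option is at least as good as #1 on every objective and strictly better on one.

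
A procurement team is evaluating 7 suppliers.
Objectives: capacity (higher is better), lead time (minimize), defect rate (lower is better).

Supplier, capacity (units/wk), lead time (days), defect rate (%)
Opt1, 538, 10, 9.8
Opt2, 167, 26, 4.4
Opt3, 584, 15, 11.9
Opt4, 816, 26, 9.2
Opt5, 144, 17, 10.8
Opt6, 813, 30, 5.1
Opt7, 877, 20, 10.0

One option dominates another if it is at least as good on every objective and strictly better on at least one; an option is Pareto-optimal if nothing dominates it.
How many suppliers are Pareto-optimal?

6

Opt1: not dominated (best lead time).
Opt2: not dominated (best defect rate).
Opt3: not dominated.
Opt4: not dominated.
Opt5: dominated by Opt1 (capacity 538≥144, lead time 10≤17, defect rate 9.8≤10.8).
Opt6: not dominated.
Opt7: not dominated (best capacity).
Pareto-optimal: Opt1, Opt2, Opt3, Opt4, Opt6, Opt7 → 6.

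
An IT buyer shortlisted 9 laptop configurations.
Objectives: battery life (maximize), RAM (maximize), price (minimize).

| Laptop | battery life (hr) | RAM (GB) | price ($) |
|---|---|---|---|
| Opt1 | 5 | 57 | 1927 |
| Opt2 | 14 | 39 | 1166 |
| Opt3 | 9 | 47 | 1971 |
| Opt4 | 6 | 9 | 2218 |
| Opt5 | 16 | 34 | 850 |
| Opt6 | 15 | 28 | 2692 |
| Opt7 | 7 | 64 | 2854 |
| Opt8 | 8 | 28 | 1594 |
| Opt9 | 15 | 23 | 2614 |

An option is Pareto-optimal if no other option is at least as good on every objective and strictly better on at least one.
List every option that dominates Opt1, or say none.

none

Opt2: worse on RAM (39 vs 57).
Opt3: worse on RAM (47 vs 57).
Opt4: worse on RAM (9 vs 57).
Opt5: worse on RAM (34 vs 57).
Opt6: worse on RAM (28 vs 57).
Opt7: worse on price (2854 vs 1927).
Opt8: worse on RAM (28 vs 57).
Opt9: worse on RAM (23 vs 57).
No option dominates Opt1.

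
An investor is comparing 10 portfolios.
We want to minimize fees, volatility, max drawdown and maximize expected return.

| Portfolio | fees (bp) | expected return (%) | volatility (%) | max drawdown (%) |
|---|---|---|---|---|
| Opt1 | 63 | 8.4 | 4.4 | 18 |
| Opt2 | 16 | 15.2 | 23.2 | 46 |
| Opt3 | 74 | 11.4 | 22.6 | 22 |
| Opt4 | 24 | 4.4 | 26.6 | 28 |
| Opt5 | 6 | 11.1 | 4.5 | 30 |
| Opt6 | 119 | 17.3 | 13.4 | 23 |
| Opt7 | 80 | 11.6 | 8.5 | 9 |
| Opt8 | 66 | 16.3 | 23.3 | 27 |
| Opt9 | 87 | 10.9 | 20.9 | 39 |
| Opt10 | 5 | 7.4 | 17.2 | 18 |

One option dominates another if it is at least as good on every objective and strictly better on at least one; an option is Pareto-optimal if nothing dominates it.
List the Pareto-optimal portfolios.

Opt1, Opt2, Opt3, Opt5, Opt6, Opt7, Opt8, Opt10

Opt1: not dominated (best volatility).
Opt2: not dominated.
Opt3: not dominated.
Opt4: dominated by Opt10 (fees 5≤24, expected return 7.4≥4.4, volatility 17.2≤26.6, max drawdown 18≤28).
Opt5: not dominated.
Opt6: not dominated (best expected return).
Opt7: not dominated (best max drawdown).
Opt8: not dominated.
Opt9: dominated by Opt5 (fees 6≤87, expected return 11.1≥10.9, volatility 4.5≤20.9, max drawdown 30≤39).
Opt10: not dominated (best fees).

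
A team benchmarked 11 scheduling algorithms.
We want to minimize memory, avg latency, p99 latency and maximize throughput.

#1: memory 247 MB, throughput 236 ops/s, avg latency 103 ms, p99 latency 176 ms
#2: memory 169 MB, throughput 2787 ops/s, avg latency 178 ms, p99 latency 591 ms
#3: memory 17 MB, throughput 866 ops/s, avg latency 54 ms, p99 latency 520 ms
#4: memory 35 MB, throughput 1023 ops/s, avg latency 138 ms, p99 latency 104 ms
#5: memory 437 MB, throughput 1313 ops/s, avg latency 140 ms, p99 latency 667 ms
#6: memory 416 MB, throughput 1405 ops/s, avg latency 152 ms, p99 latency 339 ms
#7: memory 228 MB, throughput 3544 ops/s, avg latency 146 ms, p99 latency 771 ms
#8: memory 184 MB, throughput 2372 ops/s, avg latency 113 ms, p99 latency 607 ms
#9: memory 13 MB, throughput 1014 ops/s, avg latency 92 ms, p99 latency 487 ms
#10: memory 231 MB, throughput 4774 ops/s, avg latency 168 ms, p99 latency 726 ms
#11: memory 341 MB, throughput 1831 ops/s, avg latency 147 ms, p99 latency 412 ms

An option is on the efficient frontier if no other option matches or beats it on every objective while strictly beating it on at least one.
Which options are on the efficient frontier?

#1: not dominated.
#2: not dominated.
#3: not dominated (best avg latency).
#4: not dominated (best p99 latency).
#5: dominated by #8 (memory 184≤437, throughput 2372≥1313, avg latency 113≤140, p99 latency 607≤667).
#6: not dominated.
#7: not dominated.
#8: not dominated.
#9: not dominated (best memory).
#10: not dominated (best throughput).
#11: not dominated.

#1, #2, #3, #4, #6, #7, #8, #9, #10, #11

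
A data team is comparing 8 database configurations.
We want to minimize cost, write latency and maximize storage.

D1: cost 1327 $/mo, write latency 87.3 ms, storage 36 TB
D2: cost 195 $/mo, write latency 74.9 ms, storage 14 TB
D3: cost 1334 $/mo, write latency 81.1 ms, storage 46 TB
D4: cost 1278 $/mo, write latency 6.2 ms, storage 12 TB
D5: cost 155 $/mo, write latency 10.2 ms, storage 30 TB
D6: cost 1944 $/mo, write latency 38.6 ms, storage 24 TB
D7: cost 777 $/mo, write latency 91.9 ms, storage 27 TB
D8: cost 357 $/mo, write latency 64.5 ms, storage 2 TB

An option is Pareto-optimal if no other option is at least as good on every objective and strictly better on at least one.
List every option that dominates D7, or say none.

D5: cost 155≤777, write latency 10.2≤91.9, storage 30≥27 — dominates D7.
Others (D1, D2, D3, D4, D6, D8) are each worse than D7 on at least one objective.

D5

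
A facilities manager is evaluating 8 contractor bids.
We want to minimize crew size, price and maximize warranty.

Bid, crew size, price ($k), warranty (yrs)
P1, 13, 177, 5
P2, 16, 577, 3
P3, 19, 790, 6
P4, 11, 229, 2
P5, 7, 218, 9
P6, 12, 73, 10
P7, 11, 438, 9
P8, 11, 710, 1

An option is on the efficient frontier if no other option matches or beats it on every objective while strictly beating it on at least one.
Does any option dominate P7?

Yes

P5 vs P7: crew size 7≤11, price 218≤438, warranty 9≥9 — P5 is at least as good on every objective and strictly better on at least one, so P5 dominates P7.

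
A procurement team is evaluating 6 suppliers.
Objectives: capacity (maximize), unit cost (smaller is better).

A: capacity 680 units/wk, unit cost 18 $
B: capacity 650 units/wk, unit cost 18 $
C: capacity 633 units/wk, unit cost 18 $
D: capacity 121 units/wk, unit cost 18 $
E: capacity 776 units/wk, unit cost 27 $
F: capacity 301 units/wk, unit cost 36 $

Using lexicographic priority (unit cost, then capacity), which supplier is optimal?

First minimize unit cost: best is 18, kept {A, B, C, D}.
Then maximize capacity: best is 680, kept {A}.

A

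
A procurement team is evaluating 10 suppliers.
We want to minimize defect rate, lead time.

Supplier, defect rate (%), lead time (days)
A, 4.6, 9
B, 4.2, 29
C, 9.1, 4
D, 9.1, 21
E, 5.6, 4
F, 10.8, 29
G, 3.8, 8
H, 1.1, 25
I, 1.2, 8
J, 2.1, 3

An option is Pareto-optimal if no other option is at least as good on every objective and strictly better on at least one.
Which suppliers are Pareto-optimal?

H, I, J

A: dominated by G (defect rate 3.8≤4.6, lead time 8≤9).
B: dominated by G (defect rate 3.8≤4.2, lead time 8≤29).
C: dominated by E (defect rate 5.6≤9.1, lead time 4≤4).
D: dominated by A (defect rate 4.6≤9.1, lead time 9≤21).
E: dominated by J (defect rate 2.1≤5.6, lead time 3≤4).
F: dominated by A (defect rate 4.6≤10.8, lead time 9≤29).
G: dominated by I (defect rate 1.2≤3.8, lead time 8≤8).
H: not dominated (best defect rate).
I: not dominated.
J: not dominated (best lead time).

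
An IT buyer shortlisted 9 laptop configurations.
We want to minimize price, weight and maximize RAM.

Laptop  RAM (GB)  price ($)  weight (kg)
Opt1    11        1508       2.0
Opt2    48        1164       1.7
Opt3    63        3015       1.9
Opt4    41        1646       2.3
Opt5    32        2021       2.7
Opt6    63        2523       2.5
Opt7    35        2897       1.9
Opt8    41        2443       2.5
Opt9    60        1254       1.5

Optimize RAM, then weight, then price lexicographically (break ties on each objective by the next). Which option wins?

Opt3

First maximize RAM: best is 63, kept {Opt3, Opt6}.
Then minimize weight: best is 1.9, kept {Opt3}.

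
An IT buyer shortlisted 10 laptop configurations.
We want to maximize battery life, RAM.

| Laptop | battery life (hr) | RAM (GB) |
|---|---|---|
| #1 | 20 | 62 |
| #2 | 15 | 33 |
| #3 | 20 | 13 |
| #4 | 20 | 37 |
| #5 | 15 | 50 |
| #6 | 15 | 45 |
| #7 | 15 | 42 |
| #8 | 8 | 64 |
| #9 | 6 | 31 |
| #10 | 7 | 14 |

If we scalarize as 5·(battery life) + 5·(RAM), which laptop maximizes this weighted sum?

#1

#1: 5·20 + 5·62 = 410
#2: 5·15 + 5·33 = 240
#3: 5·20 + 5·13 = 165
#4: 5·20 + 5·37 = 285
#5: 5·15 + 5·50 = 325
#6: 5·15 + 5·45 = 300
#7: 5·15 + 5·42 = 285
#8: 5·8 + 5·64 = 360
#9: 5·6 + 5·31 = 185
#10: 5·7 + 5·14 = 105
Highest: #1 at 410.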